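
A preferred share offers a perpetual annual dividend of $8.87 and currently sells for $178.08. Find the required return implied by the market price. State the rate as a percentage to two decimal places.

4.98%

P = C/r ⇒ r = C/P = $8.87/$178.08 = 0.049809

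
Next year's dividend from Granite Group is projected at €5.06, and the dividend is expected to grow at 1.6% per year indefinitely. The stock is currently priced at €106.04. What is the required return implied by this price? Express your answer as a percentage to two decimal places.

P = D₁/(r − g) ⇒ r = D₁/P + g = €5.0600/€106.04 + 0.016 = 0.047718 + 0.016 = 0.063718

6.37%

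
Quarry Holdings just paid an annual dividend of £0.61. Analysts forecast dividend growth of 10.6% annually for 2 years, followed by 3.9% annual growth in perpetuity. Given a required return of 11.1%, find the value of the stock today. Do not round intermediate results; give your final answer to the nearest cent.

£9.94

D_1 = 0.67466
D_2 = 0.74617
Terminal value at year 2: TV = D_2×(1+g_2)/(r−g_2) = 0.77527/0.072 = 10.76770
P_0 = D_1/(1+r)^1 + D_2/(1+r)^2 + TV/(1+r)^2
    = 0.60725 + 0.60452 + 8.72359 = 9.93536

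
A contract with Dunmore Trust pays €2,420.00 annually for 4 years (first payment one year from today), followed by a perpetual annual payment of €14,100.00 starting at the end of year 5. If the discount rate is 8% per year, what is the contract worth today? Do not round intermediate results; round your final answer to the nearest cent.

PV of 4-year annuity: €2,420.00 × [1 − (1+0.08)^−4] / 0.08 = 8015.34695
Perpetuity value at year 4: €14,100.00 / 0.08 = 176250.00000
PV of perpetuity: 176250.00000 / (1+0.08)^4 = 129549.01156
Total PV = 8015.34695 + 129549.01156 = 137564.35851

€137564.36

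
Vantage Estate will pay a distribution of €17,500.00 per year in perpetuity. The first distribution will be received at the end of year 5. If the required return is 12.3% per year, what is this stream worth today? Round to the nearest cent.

€89456.91

Value at end of year 4: C / r = €17,500.00 / 0.123 = €142,276.4228
Discount to today: PV = €142,276.4228 / (1 + 0.123)^4 = €142,276.4228 / 1.590446 = €89,456.91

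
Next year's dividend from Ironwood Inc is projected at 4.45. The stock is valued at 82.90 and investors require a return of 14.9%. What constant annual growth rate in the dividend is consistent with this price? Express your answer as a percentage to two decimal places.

P = D₁/(r−g) ⇒ g = r − D₁/P = 0.149 − 4.45/82.90 = 0.095321

9.53%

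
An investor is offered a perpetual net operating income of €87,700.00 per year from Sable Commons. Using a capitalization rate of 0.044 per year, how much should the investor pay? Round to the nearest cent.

€1993181.82

Level perpetuity: PV = C / r = €87,700.00 / 0.044 = €1,993,181.82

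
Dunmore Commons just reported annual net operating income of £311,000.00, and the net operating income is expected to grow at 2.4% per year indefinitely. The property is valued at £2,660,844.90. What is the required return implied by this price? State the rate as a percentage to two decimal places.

14.37%

D₁ = £311,000.00 × 1.024 = £318,464.0000
P = D₁/(r − g) ⇒ r = D₁/P + g = £318,464.0000/£2,660,844.90 + 0.024 = 0.119685 + 0.024 = 0.143685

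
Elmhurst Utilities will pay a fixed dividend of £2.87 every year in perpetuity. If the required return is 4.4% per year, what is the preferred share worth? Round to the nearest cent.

Level perpetuity: PV = C / r = £2.87 / 0.044 = £65.23

£65.23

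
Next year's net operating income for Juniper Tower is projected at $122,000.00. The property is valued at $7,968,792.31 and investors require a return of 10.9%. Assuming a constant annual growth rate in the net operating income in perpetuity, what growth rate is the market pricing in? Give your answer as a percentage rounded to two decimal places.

9.37%

P = D₁/(r−g) ⇒ g = r − D₁/P = 0.109 − $122,000.00/$7,968,792.31 = 0.093690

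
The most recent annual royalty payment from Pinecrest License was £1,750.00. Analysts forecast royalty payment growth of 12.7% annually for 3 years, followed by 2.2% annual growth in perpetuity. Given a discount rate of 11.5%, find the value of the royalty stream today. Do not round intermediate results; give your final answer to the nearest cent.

£25222.62

D_1 = 1972.25000
D_2 = 2222.72575
D_3 = 2505.01192
Terminal value at year 3: TV = D_3×(1+g_2)/(r−g_2) = 2560.12218/0.093 = 27528.19551
P_0 = D_1/(1+r)^1 + D_2/(1+r)^2 + D_3/(1+r)^3 + TV/(1+r)^3
    = 1768.83408 + 1787.87086 + 1807.11252 + 19858.80640 = 25222.62386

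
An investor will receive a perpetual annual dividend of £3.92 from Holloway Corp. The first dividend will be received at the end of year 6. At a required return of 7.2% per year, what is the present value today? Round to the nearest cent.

£38.46

Value at end of year 5: C / r = £3.92 / 0.072 = £54.4444
Discount to today: PV = £54.4444 / (1 + 0.072)^5 = £54.4444 / 1.415709 = £38.46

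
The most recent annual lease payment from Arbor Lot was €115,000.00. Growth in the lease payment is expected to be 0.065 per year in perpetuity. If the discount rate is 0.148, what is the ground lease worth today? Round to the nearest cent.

€1475602.41

D₁ = D₀ × (1 + g) = €115,000.00 × 1.065 = €122,475.0000
Growing perpetuity: P = D₁ / (r − g) = €122,475.0000 / (0.148 − 0.065) = €1,475,602.41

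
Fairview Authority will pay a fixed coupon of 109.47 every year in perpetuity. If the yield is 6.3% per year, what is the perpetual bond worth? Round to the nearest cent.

Level perpetuity: PV = C / r = 109.47 / 0.063 = 1,737.62

1737.62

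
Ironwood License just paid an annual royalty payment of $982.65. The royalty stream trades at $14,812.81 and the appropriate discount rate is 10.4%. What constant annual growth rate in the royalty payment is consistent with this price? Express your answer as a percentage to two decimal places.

P = D₀(1+g)/(r−g) ⇒ P(r−g) = D₀(1+g) ⇒ g(P+D₀) = P·r − D₀
g = (P·r − D₀)/(P + D₀) = ($14,812.81×0.104 − $982.65) / ($14,812.81 + $982.65) = 0.035319

3.53%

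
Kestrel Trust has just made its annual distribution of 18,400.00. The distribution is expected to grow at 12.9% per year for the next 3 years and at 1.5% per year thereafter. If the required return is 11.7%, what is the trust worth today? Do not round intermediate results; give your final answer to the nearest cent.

D_1 = 20773.60000
D_2 = 23453.39440
D_3 = 26478.88228
Terminal value at year 3: TV = D_3×(1+g_2)/(r−g_2) = 26876.06551/0.102 = 263490.83835
P_0 = D_1/(1+r)^1 + D_2/(1+r)^2 + D_3/(1+r)^3 + TV/(1+r)^3
    = 18597.67234 + 18797.46828 + 18999.41064 + 189062.76276 = 245457.31402

245457.31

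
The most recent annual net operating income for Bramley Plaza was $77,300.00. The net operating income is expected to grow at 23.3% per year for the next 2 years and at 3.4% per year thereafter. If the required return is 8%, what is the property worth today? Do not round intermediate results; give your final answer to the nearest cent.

D_1 = 95310.90000
D_2 = 117518.33970
Terminal value at year 2: TV = D_2×(1+g_2)/(r−g_2) = 121513.96325/0.046 = 2641607.89673
P_0 = D_1/(1+r)^1 + D_2/(1+r)^2 + TV/(1+r)^2
    = 88250.83333 + 100753.03472 + 2264752.99789 = 2453756.86594

$2453756.87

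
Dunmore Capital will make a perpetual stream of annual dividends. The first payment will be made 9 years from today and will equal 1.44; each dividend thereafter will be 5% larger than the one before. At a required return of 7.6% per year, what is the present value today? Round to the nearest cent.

Value at end of year 8: C₁ / (r − g) = 1.44 / (0.076 − 0.05) = 55.3846
Discount to today: PV = 55.3846 / (1 + 0.076)^8 = 55.3846 / 1.796794 = 30.82

30.82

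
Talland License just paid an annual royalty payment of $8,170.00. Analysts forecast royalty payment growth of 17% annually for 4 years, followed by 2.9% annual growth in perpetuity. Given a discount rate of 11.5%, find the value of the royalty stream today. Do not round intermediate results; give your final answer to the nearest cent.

$155431.42

D_1 = 9558.90000
D_2 = 11183.91300
D_3 = 13085.17821
D_4 = 15309.65851
Terminal value at year 4: TV = D_4×(1+g_2)/(r−g_2) = 15753.63860/0.086 = 183181.84421
P_0 = D_1/(1+r)^1 + D_2/(1+r)^2 + D_3/(1+r)^3 + D_4/(1+r)^4 + TV/(1+r)^4
    = 8573.00448 + 8995.88811 + 9439.63147 + 9905.26352 + 118517.62978 = 155431.41737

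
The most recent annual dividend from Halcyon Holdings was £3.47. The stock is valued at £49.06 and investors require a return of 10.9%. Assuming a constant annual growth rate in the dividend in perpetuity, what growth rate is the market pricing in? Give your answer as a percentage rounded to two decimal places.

3.57%

P = D₀(1+g)/(r−g) ⇒ P(r−g) = D₀(1+g) ⇒ g(P+D₀) = P·r − D₀
g = (P·r − D₀)/(P + D₀) = (£49.06×0.109 − £3.47) / (£49.06 + £3.47) = 0.035742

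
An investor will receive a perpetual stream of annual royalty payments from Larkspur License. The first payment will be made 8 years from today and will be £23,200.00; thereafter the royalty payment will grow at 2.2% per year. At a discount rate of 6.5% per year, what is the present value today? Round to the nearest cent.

Value at end of year 7: C₁ / (r − g) = £23,200.00 / (0.065 − 0.022) = £539,534.8837
Discount to today: PV = £539,534.8837 / (1 + 0.065)^7 = £539,534.8837 / 1.553987 = £347,194.05

£347194.05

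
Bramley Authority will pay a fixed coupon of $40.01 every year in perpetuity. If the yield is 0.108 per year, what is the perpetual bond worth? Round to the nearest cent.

$370.46

Level perpetuity: PV = C / r = $40.01 / 0.108 = $370.46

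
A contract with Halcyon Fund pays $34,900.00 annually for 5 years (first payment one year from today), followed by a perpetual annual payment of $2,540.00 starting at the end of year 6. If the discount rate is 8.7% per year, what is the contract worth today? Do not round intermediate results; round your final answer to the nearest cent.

$156050.42

PV of 5-year annuity: $34,900.00 × [1 − (1+0.087)^−5] / 0.087 = 136812.12273
Perpetuity value at year 5: $2,540.00 / 0.087 = 29195.40230
PV of perpetuity: 29195.40230 / (1+0.087)^5 = 19238.30225
Total PV = 136812.12273 + 19238.30225 = 156050.42498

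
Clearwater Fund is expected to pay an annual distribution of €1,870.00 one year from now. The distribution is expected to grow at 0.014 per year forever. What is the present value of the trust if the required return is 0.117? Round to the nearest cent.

Growing perpetuity: P = D₁ / (r − g) = €1,870.0000 / (0.117 − 0.014) = €18,155.34

€18155.34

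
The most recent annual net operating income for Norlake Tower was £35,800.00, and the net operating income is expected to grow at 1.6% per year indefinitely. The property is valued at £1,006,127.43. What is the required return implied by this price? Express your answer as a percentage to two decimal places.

D₁ = £35,800.00 × 1.016 = £36,372.8000
P = D₁/(r − g) ⇒ r = D₁/P + g = £36,372.8000/£1,006,127.43 + 0.016 = 0.036151 + 0.016 = 0.052151

5.22%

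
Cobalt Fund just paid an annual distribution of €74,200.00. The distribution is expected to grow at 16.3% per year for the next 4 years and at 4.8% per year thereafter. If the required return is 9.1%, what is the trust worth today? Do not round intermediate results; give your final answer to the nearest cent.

€2684267.28

D_1 = 86294.60000
D_2 = 100360.61980
D_3 = 116719.40083
D_4 = 135744.66316
Terminal value at year 4: TV = D_4×(1+g_2)/(r−g_2) = 142260.40699/0.043 = 3308381.55800
P_0 = D_1/(1+r)^1 + D_2/(1+r)^2 + D_3/(1+r)^3 + D_4/(1+r)^4 + TV/(1+r)^4
    = 79096.79193 + 84316.74521 + 89881.18669 + 95812.85070 + 2335159.71012 = 2684267.28465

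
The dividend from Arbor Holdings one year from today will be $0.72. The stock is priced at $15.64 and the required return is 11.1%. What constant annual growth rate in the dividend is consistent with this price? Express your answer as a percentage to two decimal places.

P = D₁/(r−g) ⇒ g = r − D₁/P = 0.111 − $0.72/$15.64 = 0.064964

6.50%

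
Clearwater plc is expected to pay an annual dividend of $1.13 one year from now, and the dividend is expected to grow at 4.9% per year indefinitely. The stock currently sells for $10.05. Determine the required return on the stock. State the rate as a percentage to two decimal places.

P = D₁/(r − g) ⇒ r = D₁/P + g = $1.1300/$10.05 + 0.049 = 0.112438 + 0.049 = 0.161438

16.14%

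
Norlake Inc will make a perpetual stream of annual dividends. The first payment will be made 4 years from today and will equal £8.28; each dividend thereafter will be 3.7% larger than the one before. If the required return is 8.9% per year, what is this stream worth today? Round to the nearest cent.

£123.29

Value at end of year 3: C₁ / (r − g) = £8.28 / (0.089 − 0.037) = £159.2308
Discount to today: PV = £159.2308 / (1 + 0.089)^3 = £159.2308 / 1.291468 = £123.29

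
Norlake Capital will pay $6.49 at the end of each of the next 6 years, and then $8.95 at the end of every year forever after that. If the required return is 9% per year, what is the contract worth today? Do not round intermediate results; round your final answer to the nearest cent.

PV of 6-year annuity: $6.49 × [1 − (1+0.09)^−6] / 0.09 = 29.11361
Perpetuity value at year 6: $8.95 / 0.09 = 99.44444
PV of perpetuity: 99.44444 / (1+0.09)^6 = 59.29547
Total PV = 29.11361 + 59.29547 = 88.40908

$88.41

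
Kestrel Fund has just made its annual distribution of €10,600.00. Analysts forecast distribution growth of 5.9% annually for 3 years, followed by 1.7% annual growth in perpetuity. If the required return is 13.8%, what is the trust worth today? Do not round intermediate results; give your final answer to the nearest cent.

D_1 = 11225.40000
D_2 = 11887.69860
D_3 = 12589.07282
Terminal value at year 3: TV = D_3×(1+g_2)/(r−g_2) = 12803.08706/0.121 = 105810.63682
P_0 = D_1/(1+r)^1 + D_2/(1+r)^2 + D_3/(1+r)^3 + TV/(1+r)^3
    = 9864.14763 + 9179.37815 + 8542.14540 + 71796.37909 = 99382.05027

€99382.05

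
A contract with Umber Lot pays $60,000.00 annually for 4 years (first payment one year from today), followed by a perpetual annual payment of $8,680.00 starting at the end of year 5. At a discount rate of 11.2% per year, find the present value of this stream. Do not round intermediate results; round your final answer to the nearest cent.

PV of 4-year annuity: $60,000.00 × [1 − (1+0.112)^−4] / 0.112 = 185354.63982
Perpetuity value at year 4: $8,680.00 / 0.112 = 77500.00000
PV of perpetuity: 77500.00000 / (1+0.112)^4 = 50685.36211
Total PV = 185354.63982 + 50685.36211 = 236040.00193

$236040.00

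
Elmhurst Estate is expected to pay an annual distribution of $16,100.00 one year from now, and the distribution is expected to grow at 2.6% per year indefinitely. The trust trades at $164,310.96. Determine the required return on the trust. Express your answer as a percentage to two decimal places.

P = D₁/(r − g) ⇒ r = D₁/P + g = $16,100.0000/$164,310.96 + 0.026 = 0.097985 + 0.026 = 0.123985

12.40%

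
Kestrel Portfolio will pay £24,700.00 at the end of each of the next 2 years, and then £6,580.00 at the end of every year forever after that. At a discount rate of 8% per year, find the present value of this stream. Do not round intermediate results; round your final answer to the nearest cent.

PV of 2-year annuity: £24,700.00 × [1 − (1+0.08)^−2] / 0.08 = 44046.63923
Perpetuity value at year 2: £6,580.00 / 0.08 = 82250.00000
PV of perpetuity: 82250.00000 / (1+0.08)^2 = 70516.11797
Total PV = 44046.63923 + 70516.11797 = 114562.75720

£114562.76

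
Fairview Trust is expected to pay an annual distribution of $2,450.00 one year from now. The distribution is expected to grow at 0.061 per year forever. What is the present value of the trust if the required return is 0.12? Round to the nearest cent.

Growing perpetuity: P = D₁ / (r − g) = $2,450.0000 / (0.12 − 0.061) = $41,525.42

$41525.42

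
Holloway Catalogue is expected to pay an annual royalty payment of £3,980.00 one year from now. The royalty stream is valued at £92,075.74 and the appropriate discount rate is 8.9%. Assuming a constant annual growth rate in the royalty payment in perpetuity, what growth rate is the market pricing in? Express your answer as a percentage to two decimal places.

4.58%

P = D₁/(r−g) ⇒ g = r − D₁/P = 0.089 − £3,980.00/£92,075.74 = 0.045775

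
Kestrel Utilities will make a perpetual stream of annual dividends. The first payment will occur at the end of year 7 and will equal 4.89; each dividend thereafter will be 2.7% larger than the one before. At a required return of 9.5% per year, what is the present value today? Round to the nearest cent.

41.72

Value at end of year 6: C₁ / (r − g) = 4.89 / (0.095 − 0.027) = 71.9118
Discount to today: PV = 71.9118 / (1 + 0.095)^6 = 71.9118 / 1.723791 = 41.72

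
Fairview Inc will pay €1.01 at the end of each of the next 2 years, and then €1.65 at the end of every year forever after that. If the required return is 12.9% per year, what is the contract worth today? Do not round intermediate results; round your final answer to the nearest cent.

€11.72

PV of 2-year annuity: €1.01 × [1 − (1+0.129)^−2] / 0.129 = 1.68698
Perpetuity value at year 2: €1.65 / 0.129 = 12.79070
PV of perpetuity: 12.79070 / (1+0.129)^2 = 10.03475
Total PV = 1.68698 + 10.03475 = 11.72172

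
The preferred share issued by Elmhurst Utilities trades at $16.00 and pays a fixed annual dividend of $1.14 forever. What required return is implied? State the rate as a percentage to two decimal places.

7.13%

P = C/r ⇒ r = C/P = $1.14/$16.00 = 0.071250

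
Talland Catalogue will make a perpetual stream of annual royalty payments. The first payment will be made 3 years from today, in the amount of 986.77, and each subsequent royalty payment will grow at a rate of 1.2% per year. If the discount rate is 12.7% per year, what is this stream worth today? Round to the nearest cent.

Value at end of year 2: C₁ / (r − g) = 986.77 / (0.127 − 0.012) = 8,580.6087
Discount to today: PV = 8,580.6087 / (1 + 0.127)^2 = 8,580.6087 / 1.270129 = 6,755.70

6755.70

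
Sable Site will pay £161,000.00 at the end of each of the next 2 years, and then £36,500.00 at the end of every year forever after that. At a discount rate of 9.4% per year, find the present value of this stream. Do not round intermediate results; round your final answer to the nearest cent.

PV of 2-year annuity: £161,000.00 × [1 − (1+0.094)^−2] / 0.094 = 281687.71661
Perpetuity value at year 2: £36,500.00 / 0.094 = 388297.87234
PV of perpetuity: 388297.87234 / (1+0.094)^2 = 324436.99249
Total PV = 281687.71661 + 324436.99249 = 606124.70910

£606124.71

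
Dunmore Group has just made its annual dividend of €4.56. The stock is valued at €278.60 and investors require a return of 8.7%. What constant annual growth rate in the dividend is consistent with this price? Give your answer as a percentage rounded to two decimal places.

6.95%

P = D₀(1+g)/(r−g) ⇒ P(r−g) = D₀(1+g) ⇒ g(P+D₀) = P·r − D₀
g = (P·r − D₀)/(P + D₀) = (€278.60×0.087 − €4.56) / (€278.60 + €4.56) = 0.069495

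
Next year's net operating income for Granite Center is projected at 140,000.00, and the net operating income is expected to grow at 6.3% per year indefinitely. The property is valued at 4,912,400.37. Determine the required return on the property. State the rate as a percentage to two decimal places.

9.15%

P = D₁/(r − g) ⇒ r = D₁/P + g = 140,000.0000/4,912,400.37 + 0.063 = 0.028499 + 0.063 = 0.091499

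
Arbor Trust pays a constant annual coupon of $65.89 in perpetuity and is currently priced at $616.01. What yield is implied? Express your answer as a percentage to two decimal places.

P = C/r ⇒ r = C/P = $65.89/$616.01 = 0.106963

10.70%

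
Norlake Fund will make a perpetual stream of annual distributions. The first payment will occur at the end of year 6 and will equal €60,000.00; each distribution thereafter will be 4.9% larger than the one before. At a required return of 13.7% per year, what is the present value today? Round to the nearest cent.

Value at end of year 5: C₁ / (r − g) = €60,000.00 / (0.137 − 0.049) = €681,818.1818
Discount to today: PV = €681,818.1818 / (1 + 0.137)^5 = €681,818.1818 / 1.900213 = €358,811.42

€358811.42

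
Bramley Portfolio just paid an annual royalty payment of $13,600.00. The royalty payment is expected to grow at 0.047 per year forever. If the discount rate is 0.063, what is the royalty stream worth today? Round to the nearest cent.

D₁ = D₀ × (1 + g) = $13,600.00 × 1.047 = $14,239.2000
Growing perpetuity: P = D₁ / (r − g) = $14,239.2000 / (0.063 − 0.047) = $889,950.00

$889950.00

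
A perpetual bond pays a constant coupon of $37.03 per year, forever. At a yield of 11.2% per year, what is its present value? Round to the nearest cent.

Level perpetuity: PV = C / r = $37.03 / 0.112 = $330.63

$330.63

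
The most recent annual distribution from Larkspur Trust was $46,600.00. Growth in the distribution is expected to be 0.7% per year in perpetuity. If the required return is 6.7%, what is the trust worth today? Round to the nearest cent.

D₁ = D₀ × (1 + g) = $46,600.00 × 1.007 = $46,926.2000
Growing perpetuity: P = D₁ / (r − g) = $46,926.2000 / (0.067 − 0.007) = $782,103.33

$782103.33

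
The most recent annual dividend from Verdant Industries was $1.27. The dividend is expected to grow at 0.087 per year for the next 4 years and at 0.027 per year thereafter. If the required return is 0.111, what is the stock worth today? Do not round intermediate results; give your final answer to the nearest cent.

D_1 = 1.38049
D_2 = 1.50059
D_3 = 1.63114
D_4 = 1.77305
Terminal value at year 4: TV = D_4×(1+g_2)/(r−g_2) = 1.82093/0.084 = 21.67769
P_0 = D_1/(1+r)^1 + D_2/(1+r)^2 + D_3/(1+r)^3 + D_4/(1+r)^4 + TV/(1+r)^4
    = 1.24257 + 1.21572 + 1.18946 + 1.16377 + 14.22842 = 19.03994

$19.04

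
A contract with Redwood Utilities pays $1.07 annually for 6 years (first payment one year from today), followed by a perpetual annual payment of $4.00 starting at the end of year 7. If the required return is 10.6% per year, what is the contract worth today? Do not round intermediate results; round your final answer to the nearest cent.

$25.20

PV of 6-year annuity: $1.07 × [1 − (1+0.106)^−6] / 0.106 = 4.57932
Perpetuity value at year 6: $4.00 / 0.106 = 37.73585
PV of perpetuity: 37.73585 / (1+0.106)^6 = 20.61690
Total PV = 4.57932 + 20.61690 = 25.19622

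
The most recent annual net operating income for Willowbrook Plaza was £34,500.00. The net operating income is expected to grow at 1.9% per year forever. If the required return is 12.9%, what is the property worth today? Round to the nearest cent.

£319595.45

D₁ = D₀ × (1 + g) = £34,500.00 × 1.019 = £35,155.5000
Growing perpetuity: P = D₁ / (r − g) = £35,155.5000 / (0.129 − 0.019) = £319,595.45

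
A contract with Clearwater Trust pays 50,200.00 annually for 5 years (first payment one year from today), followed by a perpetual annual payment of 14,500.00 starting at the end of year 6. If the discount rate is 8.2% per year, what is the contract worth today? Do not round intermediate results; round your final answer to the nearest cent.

318620.80

PV of 5-year annuity: 50,200.00 × [1 − (1+0.082)^−5] / 0.082 = 199381.93603
Perpetuity value at year 5: 14,500.00 / 0.082 = 176829.26829
PV of perpetuity: 176829.26829 / (1+0.082)^5 = 119238.86844
Total PV = 199381.93603 + 119238.86844 = 318620.80447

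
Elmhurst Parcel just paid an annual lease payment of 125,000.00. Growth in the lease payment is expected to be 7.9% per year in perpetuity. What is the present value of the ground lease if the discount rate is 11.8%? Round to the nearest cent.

D₁ = D₀ × (1 + g) = 125,000.00 × 1.079 = 134,875.0000
Growing perpetuity: P = D₁ / (r − g) = 134,875.0000 / (0.118 − 0.079) = 3,458,333.33

3458333.33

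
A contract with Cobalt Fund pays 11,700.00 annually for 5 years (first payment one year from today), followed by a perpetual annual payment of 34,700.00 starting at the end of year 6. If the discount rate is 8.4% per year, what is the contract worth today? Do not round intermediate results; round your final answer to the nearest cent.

PV of 5-year annuity: 11,700.00 × [1 − (1+0.084)^−5] / 0.084 = 46226.33216
Perpetuity value at year 5: 34,700.00 / 0.084 = 413095.23810
PV of perpetuity: 413095.23810 / (1+0.084)^5 = 275996.62904
Total PV = 46226.33216 + 275996.62904 = 322222.96120

322222.96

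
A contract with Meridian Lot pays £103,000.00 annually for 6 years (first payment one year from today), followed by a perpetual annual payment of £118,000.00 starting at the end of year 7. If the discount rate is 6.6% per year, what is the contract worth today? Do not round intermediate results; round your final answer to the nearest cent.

PV of 6-year annuity: £103,000.00 × [1 − (1+0.066)^−6] / 0.066 = 497075.28664
Perpetuity value at year 6: £118,000.00 / 0.066 = 1787878.78788
PV of perpetuity: 1787878.78788 / (1+0.066)^6 = 1218413.89639
Total PV = 497075.28664 + 1218413.89639 = 1715489.18303

£1715489.18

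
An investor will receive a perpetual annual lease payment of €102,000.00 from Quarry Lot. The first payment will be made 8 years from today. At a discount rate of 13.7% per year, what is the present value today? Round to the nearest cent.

€303079.35

Value at end of year 7: C / r = €102,000.00 / 0.137 = €744,525.5474
Discount to today: PV = €744,525.5474 / (1 + 0.137)^7 = €744,525.5474 / 2.456537 = €303,079.35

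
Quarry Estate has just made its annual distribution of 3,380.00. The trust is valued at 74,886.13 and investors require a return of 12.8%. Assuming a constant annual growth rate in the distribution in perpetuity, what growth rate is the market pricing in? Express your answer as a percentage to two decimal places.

P = D₀(1+g)/(r−g) ⇒ P(r−g) = D₀(1+g) ⇒ g(P+D₀) = P·r − D₀
g = (P·r − D₀)/(P + D₀) = (74,886.13×0.128 − 3,380.00) / (74,886.13 + 3,380.00) = 0.079286

7.93%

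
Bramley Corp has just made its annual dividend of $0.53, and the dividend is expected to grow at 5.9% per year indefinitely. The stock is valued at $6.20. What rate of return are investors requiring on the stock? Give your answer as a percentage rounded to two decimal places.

D₁ = $0.53 × 1.059 = $0.5613
P = D₁/(r − g) ⇒ r = D₁/P + g = $0.5613/$6.20 + 0.059 = 0.090527 + 0.059 = 0.149527

14.95%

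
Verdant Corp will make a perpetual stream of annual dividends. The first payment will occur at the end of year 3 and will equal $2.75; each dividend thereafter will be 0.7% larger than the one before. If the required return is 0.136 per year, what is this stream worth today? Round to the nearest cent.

$16.52

Value at end of year 2: C₁ / (r − g) = $2.75 / (0.136 − 0.007) = $21.3178
Discount to today: PV = $21.3178 / (1 + 0.136)^2 = $21.3178 / 1.290496 = $16.52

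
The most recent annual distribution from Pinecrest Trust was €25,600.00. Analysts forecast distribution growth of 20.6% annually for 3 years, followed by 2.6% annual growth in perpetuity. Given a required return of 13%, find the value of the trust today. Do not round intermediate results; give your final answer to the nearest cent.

D_1 = 30873.60000
D_2 = 37233.56160
D_3 = 44903.67529
Terminal value at year 3: TV = D_3×(1+g_2)/(r−g_2) = 46071.17085/0.104 = 442992.02738
P_0 = D_1/(1+r)^1 + D_2/(1+r)^2 + D_3/(1+r)^3 + TV/(1+r)^3
    = 27321.76991 + 29159.34028 + 31120.49945 + 307015.69646 = 394617.30610

€394617.31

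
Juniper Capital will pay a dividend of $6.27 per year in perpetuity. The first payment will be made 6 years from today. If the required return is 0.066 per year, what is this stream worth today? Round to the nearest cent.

$69.01

Value at end of year 5: C / r = $6.27 / 0.066 = $95.0000
Discount to today: PV = $95.0000 / (1 + 0.066)^5 = $95.0000 / 1.376531 = $69.01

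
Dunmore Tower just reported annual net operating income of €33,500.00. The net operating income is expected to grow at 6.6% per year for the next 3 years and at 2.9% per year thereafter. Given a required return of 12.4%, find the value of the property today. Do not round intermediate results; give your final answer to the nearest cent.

€400014.95

D_1 = 35711.00000
D_2 = 38067.92600
D_3 = 40580.40912
Terminal value at year 3: TV = D_3×(1+g_2)/(r−g_2) = 41757.24098/0.095 = 439549.90506
P_0 = D_1/(1+r)^1 + D_2/(1+r)^2 + D_3/(1+r)^3 + TV/(1+r)^3
    = 31771.35231 + 30131.90531 + 28577.05610 + 309534.63925 = 400014.95297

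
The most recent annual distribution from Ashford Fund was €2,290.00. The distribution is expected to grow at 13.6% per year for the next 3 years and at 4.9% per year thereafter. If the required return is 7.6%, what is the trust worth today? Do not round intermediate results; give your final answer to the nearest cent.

€112364.74

D_1 = 2601.44000
D_2 = 2955.23584
D_3 = 3357.14791
Terminal value at year 3: TV = D_3×(1+g_2)/(r−g_2) = 3521.64816/0.027 = 130431.41341
P_0 = D_1/(1+r)^1 + D_2/(1+r)^2 + D_3/(1+r)^3 + TV/(1+r)^3
    = 2417.69517 + 2552.51088 + 2694.84420 + 104699.68776 = 112364.73801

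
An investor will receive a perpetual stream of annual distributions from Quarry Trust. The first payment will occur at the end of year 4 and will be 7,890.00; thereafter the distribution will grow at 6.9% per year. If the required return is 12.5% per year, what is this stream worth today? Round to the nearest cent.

98953.56

Value at end of year 3: C₁ / (r − g) = 7,890.00 / (0.125 − 0.069) = 140,892.8571
Discount to today: PV = 140,892.8571 / (1 + 0.125)^3 = 140,892.8571 / 1.423828 = 98,953.56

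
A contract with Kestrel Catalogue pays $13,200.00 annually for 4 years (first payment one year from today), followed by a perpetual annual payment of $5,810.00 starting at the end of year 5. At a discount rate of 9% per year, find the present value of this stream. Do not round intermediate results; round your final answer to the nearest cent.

$88497.09

PV of 4-year annuity: $13,200.00 × [1 − (1+0.09)^−4] / 0.09 = 42764.30238
Perpetuity value at year 4: $5,810.00 / 0.09 = 64555.55556
PV of perpetuity: 64555.55556 / (1+0.09)^4 = 45732.78307
Total PV = 42764.30238 + 45732.78307 = 88497.08545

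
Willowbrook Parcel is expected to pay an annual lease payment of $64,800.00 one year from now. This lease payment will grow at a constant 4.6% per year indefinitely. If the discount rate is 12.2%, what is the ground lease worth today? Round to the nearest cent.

Growing perpetuity: P = D₁ / (r − g) = $64,800.0000 / (0.122 − 0.046) = $852,631.58

$852631.58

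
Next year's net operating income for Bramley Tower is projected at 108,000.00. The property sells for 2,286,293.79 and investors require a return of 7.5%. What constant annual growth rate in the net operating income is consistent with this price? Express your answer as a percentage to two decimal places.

P = D₁/(r−g) ⇒ g = r − D₁/P = 0.075 − 108,000.00/2,286,293.79 = 0.027762

2.78%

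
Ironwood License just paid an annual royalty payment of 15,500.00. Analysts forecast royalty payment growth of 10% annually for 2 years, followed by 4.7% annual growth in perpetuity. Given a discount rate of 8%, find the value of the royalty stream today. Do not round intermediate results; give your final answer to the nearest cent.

542021.60

D_1 = 17050.00000
D_2 = 18755.00000
Terminal value at year 2: TV = D_2×(1+g_2)/(r−g_2) = 19636.48500/0.033 = 595045.00000
P_0 = D_1/(1+r)^1 + D_2/(1+r)^2 + TV/(1+r)^2
    = 15787.03704 + 16079.38957 + 510155.17833 = 542021.60494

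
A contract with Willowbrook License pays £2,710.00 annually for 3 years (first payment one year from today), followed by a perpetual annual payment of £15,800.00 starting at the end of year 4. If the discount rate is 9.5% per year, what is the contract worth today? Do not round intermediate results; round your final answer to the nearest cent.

£133474.20

PV of 3-year annuity: £2,710.00 × [1 − (1+0.095)^−3] / 0.095 = 6799.13750
Perpetuity value at year 3: £15,800.00 / 0.095 = 166315.78947
PV of perpetuity: 166315.78947 / (1+0.095)^3 = 126675.06160
Total PV = 6799.13750 + 126675.06160 = 133474.19910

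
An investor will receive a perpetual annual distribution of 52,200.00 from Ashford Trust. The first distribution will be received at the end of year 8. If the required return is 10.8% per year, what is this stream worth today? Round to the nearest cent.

Value at end of year 7: C / r = 52,200.00 / 0.108 = 483,333.3333
Discount to today: PV = 483,333.3333 / (1 + 0.108)^7 = 483,333.3333 / 2.050115 = 235,759.08

235759.08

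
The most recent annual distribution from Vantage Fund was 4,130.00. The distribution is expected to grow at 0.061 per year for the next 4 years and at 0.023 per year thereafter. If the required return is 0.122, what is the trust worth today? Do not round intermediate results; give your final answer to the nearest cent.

48519.05

D_1 = 4381.93000
D_2 = 4649.22773
D_3 = 4932.83062
D_4 = 5233.73329
Terminal value at year 4: TV = D_4×(1+g_2)/(r−g_2) = 5354.10916/0.099 = 54081.91066
P_0 = D_1/(1+r)^1 + D_2/(1+r)^2 + D_3/(1+r)^3 + D_4/(1+r)^4 + TV/(1+r)^4
    = 3905.46346 + 3693.13434 + 3492.34896 + 3302.47972 + 34125.62379 = 48519.05027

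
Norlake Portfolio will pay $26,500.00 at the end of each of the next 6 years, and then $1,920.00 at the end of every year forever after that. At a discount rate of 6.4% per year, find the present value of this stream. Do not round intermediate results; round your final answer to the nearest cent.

$149363.60

PV of 6-year annuity: $26,500.00 × [1 − (1+0.064)^−6] / 0.064 = 128687.36352
Perpetuity value at year 6: $1,920.00 / 0.064 = 30000.00000
PV of perpetuity: 30000.00000 / (1+0.064)^6 = 20676.23630
Total PV = 128687.36352 + 20676.23630 = 149363.59982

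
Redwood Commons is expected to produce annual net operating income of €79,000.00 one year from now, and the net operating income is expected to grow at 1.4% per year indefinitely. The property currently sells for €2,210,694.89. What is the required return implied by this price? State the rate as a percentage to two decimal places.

4.97%

P = D₁/(r − g) ⇒ r = D₁/P + g = €79,000.0000/€2,210,694.89 + 0.014 = 0.035735 + 0.014 = 0.049735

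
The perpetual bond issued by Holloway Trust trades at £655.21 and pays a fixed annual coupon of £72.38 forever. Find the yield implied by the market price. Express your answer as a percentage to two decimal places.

11.05%

P = C/r ⇒ r = C/P = £72.38/£655.21 = 0.110468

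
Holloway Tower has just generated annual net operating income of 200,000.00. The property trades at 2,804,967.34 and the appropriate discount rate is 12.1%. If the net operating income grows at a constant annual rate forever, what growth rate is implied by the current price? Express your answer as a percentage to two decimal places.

P = D₀(1+g)/(r−g) ⇒ P(r−g) = D₀(1+g) ⇒ g(P+D₀) = P·r − D₀
g = (P·r − D₀)/(P + D₀) = (2,804,967.34×0.121 − 200,000.00) / (2,804,967.34 + 200,000.00) = 0.046390

4.64%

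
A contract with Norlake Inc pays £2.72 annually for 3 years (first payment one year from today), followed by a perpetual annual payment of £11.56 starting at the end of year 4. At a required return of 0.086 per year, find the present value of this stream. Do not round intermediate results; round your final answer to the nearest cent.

£111.88

PV of 3-year annuity: £2.72 × [1 − (1+0.086)^−3] / 0.086 = 6.93450
Perpetuity value at year 3: £11.56 / 0.086 = 134.41860
PV of perpetuity: 134.41860 / (1+0.086)^3 = 104.94697
Total PV = 6.93450 + 104.94697 = 111.88147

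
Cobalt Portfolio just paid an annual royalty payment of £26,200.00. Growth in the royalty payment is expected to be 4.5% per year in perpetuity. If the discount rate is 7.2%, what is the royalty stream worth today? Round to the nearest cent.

D₁ = D₀ × (1 + g) = £26,200.00 × 1.045 = £27,379.0000
Growing perpetuity: P = D₁ / (r − g) = £27,379.0000 / (0.072 − 0.045) = £1,014,037.04

£1014037.04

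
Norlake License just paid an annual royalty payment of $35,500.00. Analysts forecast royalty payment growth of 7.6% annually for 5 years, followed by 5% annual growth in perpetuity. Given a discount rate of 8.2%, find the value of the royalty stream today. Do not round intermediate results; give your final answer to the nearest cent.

D_1 = 38198.00000
D_2 = 41101.04800
D_3 = 44224.72765
D_4 = 47585.80695
D_5 = 51202.32828
Terminal value at year 5: TV = D_5×(1+g_2)/(r−g_2) = 53762.44469/0.032 = 1680076.39660
P_0 = D_1/(1+r)^1 + D_2/(1+r)^2 + D_3/(1+r)^3 + D_4/(1+r)^4 + D_5/(1+r)^5 + TV/(1+r)^5
    = 35303.14233 + 35107.37629 + 34912.69583 + 34719.09493 + 34526.56760 + 1132902.99939 = 1307471.87637

$1307471.88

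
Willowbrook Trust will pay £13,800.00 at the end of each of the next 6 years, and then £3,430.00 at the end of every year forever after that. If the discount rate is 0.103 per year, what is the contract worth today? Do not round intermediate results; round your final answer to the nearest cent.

PV of 6-year annuity: £13,800.00 × [1 − (1+0.103)^−6] / 0.103 = 59577.86692
Perpetuity value at year 6: £3,430.00 / 0.103 = 33300.97087
PV of perpetuity: 33300.97087 / (1+0.103)^6 = 18492.84888
Total PV = 59577.86692 + 18492.84888 = 78070.71580

£78070.72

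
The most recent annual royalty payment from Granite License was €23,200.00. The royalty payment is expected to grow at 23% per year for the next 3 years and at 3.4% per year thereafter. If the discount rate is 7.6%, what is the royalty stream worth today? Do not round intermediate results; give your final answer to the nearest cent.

D_1 = 28536.00000
D_2 = 35099.28000
D_3 = 43172.11440
Terminal value at year 3: TV = D_3×(1+g_2)/(r−g_2) = 44639.96629/0.042 = 1062856.34023
P_0 = D_1/(1+r)^1 + D_2/(1+r)^2 + D_3/(1+r)^3 + TV/(1+r)^3
    = 26520.44610 + 30316.12333 + 34655.04804 + 853174.27794 = 944665.89540

€944665.90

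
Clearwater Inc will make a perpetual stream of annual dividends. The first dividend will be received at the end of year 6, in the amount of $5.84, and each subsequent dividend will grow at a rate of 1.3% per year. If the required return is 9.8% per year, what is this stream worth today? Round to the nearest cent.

Value at end of year 5: C₁ / (r − g) = $5.84 / (0.098 − 0.013) = $68.7059
Discount to today: PV = $68.7059 / (1 + 0.098)^5 = $68.7059 / 1.595922 = $43.05

$43.05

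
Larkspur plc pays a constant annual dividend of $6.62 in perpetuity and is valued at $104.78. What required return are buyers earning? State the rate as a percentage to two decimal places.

6.32%

P = C/r ⇒ r = C/P = $6.62/$104.78 = 0.063180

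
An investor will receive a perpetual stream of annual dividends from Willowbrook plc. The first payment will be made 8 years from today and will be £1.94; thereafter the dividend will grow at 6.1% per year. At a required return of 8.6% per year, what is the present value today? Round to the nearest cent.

£43.56

Value at end of year 7: C₁ / (r − g) = £1.94 / (0.086 − 0.061) = £77.6000
Discount to today: PV = £77.6000 / (1 + 0.086)^7 = £77.6000 / 1.781594 = £43.56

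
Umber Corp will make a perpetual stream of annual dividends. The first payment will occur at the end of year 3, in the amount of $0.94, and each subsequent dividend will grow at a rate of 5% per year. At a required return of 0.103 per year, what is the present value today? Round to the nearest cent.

$14.58

Value at end of year 2: C₁ / (r − g) = $0.94 / (0.103 − 0.05) = $17.7358
Discount to today: PV = $17.7358 / (1 + 0.103)^2 = $17.7358 / 1.216609 = $14.58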